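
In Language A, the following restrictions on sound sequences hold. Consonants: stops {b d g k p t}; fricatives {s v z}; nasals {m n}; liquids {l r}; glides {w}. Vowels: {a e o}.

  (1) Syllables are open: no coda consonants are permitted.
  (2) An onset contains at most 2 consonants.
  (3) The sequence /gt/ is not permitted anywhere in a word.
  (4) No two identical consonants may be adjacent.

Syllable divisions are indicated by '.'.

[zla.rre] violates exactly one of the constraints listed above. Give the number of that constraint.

4

[zla.rre]: adjacent identical consonants /rr/.
This is a violation of constraint 4: "No two identical consonants may be adjacent."
The remaining constraints (1, 2, 3) are satisfied.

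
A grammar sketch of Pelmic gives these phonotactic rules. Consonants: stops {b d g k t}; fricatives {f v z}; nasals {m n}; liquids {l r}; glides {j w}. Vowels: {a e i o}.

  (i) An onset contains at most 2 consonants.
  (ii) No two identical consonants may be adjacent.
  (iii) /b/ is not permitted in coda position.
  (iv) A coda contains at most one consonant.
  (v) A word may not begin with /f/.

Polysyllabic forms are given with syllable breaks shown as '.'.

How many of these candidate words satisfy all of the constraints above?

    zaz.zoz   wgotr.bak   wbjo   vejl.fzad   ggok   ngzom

0

zaz.zoz — violates constraint (ii): adjacent identical consonants /zz/ → ill-formed
wgotr.bak — violates constraint (iv): syllable 1 coda /tr/ has 2 consonants (> 1) → ill-formed
wbjo — violates constraint (i): syllable 1 onset /wbj/ has 3 consonants (> 2) → ill-formed
vejl.fzad — violates constraint (iv): syllable 1 coda /jl/ has 2 consonants (> 1) → ill-formed
ggok — violates constraint (ii): adjacent identical consonants /gg/ → ill-formed
ngzom — violates constraint (i): syllable 1 onset /ngz/ has 3 consonants (> 2) → ill-formed
No form is well-formed → 0.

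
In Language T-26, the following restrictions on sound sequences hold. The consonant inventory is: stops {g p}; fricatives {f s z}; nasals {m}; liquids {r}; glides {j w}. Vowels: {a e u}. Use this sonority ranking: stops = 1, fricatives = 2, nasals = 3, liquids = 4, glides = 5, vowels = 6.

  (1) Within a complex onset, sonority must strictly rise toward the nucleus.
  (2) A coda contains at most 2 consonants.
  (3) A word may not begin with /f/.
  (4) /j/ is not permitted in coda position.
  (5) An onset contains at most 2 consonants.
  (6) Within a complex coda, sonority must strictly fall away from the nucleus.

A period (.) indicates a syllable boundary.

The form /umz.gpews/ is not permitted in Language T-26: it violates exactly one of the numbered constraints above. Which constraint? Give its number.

/umz.gpews/: syllable 2 onset /gp/: /g/ (stop, 1) → /p/ (stop, 1) does not rise.
This is a violation of constraint 1: "Within a complex onset, sonority must strictly rise toward the nucleus."
The remaining constraints (2, 3, 4, 5, 6) are satisfied.

1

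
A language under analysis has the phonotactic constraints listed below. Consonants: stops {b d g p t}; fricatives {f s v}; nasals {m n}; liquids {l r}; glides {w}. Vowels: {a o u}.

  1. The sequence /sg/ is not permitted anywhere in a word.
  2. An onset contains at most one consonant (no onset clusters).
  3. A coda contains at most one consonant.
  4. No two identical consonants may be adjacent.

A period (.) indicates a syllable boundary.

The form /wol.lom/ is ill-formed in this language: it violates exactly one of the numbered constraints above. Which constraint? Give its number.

4

/wol.lom/: adjacent identical consonants /ll/.
This is a violation of constraint 4: "No two identical consonants may be adjacent."
The remaining constraints (1, 2, 3) are satisfied.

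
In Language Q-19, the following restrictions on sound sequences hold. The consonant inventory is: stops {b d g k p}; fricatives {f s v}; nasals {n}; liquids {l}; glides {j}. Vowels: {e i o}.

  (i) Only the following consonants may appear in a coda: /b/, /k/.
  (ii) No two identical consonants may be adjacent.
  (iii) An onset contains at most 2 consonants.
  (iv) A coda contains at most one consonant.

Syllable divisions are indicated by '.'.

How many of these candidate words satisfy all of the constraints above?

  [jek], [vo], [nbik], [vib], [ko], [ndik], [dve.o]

7

[jek] — σ1 onset /j/, coda /k/ ok → permitted
[vo] — σ1 onset /v/, coda /∅/ ok → permitted
[nbik] — σ1 onset /nb/ (2C), coda /k/ ok → permitted
[vib] — σ1 onset /v/, coda /b/ ok → permitted
[ko] — σ1 onset /k/, coda /∅/ ok → permitted
[ndik] — σ1 onset /nd/ (2C), coda /k/ ok → permitted
[dve.o] — σ1 onset /dv/ (2C), coda /∅/ ok; σ2 onset /∅/, coda /∅/ ok → permitted
Permitted: [jek], [vo], [nbik], [vib], [ko], [ndik], [dve.o] → 7.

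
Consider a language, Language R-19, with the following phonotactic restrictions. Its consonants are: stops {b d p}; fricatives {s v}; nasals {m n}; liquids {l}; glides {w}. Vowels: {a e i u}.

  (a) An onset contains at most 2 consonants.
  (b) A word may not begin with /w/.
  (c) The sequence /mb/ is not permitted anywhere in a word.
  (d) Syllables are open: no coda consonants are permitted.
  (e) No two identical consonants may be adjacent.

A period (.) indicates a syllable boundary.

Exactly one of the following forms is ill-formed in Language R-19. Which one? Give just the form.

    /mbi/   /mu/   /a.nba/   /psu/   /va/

/mbi/ — violates constraint (c): contains banned sequence /mb/ → ill-formed
/mu/ — σ1 onset /m/, coda /∅/ ok → well-formed
/a.nba/ — σ1 onset /∅/, coda /∅/ ok; σ2 onset /nb/ (2C), coda /∅/ ok → well-formed
/psu/ — σ1 onset /ps/ (2C), coda /∅/ ok → well-formed
/va/ — σ1 onset /v/, coda /∅/ ok → well-formed

/mbi/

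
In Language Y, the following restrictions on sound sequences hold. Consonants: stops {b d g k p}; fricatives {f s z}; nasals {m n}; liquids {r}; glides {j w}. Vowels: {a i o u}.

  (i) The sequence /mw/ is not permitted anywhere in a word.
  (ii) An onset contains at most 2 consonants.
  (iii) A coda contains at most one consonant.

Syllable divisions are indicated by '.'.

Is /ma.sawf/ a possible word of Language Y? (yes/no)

no

/ma.sawf/ — violates constraint (iii): syllable 2 coda /wf/ has 2 consonants (> 1) → ill-formed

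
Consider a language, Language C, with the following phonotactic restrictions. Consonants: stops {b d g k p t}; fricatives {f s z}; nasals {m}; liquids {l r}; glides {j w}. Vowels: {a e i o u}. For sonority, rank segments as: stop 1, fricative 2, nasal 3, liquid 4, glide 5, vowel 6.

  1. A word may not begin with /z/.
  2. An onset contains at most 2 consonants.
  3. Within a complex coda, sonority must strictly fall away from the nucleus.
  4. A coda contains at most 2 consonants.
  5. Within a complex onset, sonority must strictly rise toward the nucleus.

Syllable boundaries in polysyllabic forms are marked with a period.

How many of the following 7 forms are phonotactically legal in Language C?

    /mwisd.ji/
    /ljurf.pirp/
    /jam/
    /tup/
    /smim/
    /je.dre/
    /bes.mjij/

7

/mwisd.ji/ — σ1 onset /mw/ (3→5 rises), coda /sd/ (2→1 falls) ok; σ2 onset /j/, coda /∅/ ok → phonotactically legal
/ljurf.pirp/ — σ1 onset /lj/ (4→5 rises), coda /rf/ (4→2 falls) ok; σ2 onset /p/, coda /rp/ (4→1 falls) ok → phonotactically legal
/jam/ — σ1 onset /j/, coda /m/ ok → phonotactically legal
/tup/ — σ1 onset /t/, coda /p/ ok → phonotactically legal
/smim/ — σ1 onset /sm/ (2→3 rises), coda /m/ ok → phonotactically legal
/je.dre/ — σ1 onset /j/, coda /∅/ ok; σ2 onset /dr/ (1→4 rises), coda /∅/ ok → phonotactically legal
/bes.mjij/ — σ1 onset /b/, coda /s/ ok; σ2 onset /mj/ (3→5 rises), coda /j/ ok → phonotactically legal
Phonotactically legal: /mwisd.ji/, /ljurf.pirp/, /jam/, /tup/, /smim/, /je.dre/, /bes.mjij/ → 7.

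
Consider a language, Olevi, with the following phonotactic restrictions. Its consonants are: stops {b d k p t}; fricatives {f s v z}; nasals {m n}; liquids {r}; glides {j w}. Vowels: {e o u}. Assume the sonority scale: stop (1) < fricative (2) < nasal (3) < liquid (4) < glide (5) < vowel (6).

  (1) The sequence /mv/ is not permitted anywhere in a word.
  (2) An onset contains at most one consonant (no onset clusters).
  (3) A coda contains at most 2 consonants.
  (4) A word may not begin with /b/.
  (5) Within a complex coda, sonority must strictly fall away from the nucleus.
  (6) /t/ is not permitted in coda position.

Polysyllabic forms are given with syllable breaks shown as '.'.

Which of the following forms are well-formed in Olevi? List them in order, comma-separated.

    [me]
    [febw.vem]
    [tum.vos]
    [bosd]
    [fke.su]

[me] — σ1 onset /m/, coda /∅/ ok → well-formed
[febw.vem] — violates constraint 5: syllable 1 coda /bw/: /b/ (stop, 1) → /w/ (glide, 5) does not fall → ill-formed
[tum.vos] — violates constraint 1: contains banned sequence /mv/ → ill-formed
[bosd] — violates constraint 4: word begins with /b/ → ill-formed
[fke.su] — violates constraint 2: syllable 1 onset /fk/ has 2 consonants (> 1) → ill-formed

[me]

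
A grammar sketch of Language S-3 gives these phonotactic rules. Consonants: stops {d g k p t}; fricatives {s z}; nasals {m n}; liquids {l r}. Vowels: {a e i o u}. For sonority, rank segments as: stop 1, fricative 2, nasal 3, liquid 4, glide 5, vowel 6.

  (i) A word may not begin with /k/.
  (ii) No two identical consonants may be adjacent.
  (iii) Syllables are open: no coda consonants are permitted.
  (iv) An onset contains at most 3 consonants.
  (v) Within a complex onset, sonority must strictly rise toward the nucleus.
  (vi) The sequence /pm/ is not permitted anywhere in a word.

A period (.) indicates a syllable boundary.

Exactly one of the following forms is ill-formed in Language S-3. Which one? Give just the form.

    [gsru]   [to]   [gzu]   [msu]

[gsru] — σ1 onset /gsr/ (1→2→4 rises), coda /∅/ ok → well-formed
[to] — σ1 onset /t/, coda /∅/ ok → well-formed
[gzu] — σ1 onset /gz/ (1→2 rises), coda /∅/ ok → well-formed
[msu] — violates constraint (v): syllable 1 onset /ms/: /m/ (nasal, 3) → /s/ (fricative, 2) does not rise → ill-formed

[msu]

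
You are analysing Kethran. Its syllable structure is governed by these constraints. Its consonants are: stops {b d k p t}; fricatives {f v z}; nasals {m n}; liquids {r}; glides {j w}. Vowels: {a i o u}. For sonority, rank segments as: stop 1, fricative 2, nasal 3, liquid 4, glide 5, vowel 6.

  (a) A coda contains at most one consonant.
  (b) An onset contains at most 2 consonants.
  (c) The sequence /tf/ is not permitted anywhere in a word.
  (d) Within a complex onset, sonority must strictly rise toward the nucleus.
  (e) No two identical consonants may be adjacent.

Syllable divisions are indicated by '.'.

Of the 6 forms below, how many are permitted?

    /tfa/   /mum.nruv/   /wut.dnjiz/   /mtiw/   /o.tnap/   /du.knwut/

2

/tfa/ — violates constraint (c): contains banned sequence /tf/ → not permitted
/mum.nruv/ — σ1 onset /m/, coda /m/ ok; σ2 onset /nr/ (3→4 rises), coda /v/ ok → permitted
/wut.dnjiz/ — violates constraint (b): syllable 2 onset /dnj/ has 3 consonants (> 2) → not permitted
/mtiw/ — violates constraint (d): syllable 1 onset /mt/: /m/ (nasal, 3) → /t/ (stop, 1) does not rise → not permitted
/o.tnap/ — σ1 onset /∅/, coda /∅/ ok; σ2 onset /tn/ (1→3 rises), coda /p/ ok → permitted
/du.knwut/ — violates constraint (b): syllable 2 onset /knw/ has 3 consonants (> 2) → not permitted
Permitted: /mum.nruv/, /o.tnap/ → 2.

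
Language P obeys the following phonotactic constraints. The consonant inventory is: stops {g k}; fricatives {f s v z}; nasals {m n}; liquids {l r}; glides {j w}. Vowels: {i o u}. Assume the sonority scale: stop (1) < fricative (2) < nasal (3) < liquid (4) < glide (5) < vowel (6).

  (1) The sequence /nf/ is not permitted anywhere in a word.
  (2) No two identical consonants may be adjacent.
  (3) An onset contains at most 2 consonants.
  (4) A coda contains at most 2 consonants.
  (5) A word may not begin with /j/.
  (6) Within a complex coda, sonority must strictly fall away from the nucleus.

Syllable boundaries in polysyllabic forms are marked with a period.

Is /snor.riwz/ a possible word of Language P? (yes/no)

no

/snor.riwz/ — violates constraint 2: adjacent identical consonants /rr/ → not permitted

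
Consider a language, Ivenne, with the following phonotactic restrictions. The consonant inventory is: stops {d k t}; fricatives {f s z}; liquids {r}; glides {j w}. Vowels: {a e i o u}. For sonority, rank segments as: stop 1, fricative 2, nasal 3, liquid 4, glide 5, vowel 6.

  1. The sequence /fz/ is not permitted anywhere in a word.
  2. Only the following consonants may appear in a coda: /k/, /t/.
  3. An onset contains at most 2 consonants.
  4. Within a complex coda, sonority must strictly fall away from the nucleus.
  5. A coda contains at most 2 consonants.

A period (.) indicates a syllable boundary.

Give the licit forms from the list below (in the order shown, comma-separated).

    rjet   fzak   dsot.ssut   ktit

rjet — σ1 onset /rj/ (2C), coda /t/ ok → licit
fzak — violates constraint 1: contains banned sequence /fz/ → illicit
dsot.ssut — σ1 onset /ds/ (2C), coda /t/ ok; σ2 onset /ss/ (2C), coda /t/ ok → licit
ktit — σ1 onset /kt/ (2C), coda /t/ ok → licit

rjet, dsot.ssut, ktit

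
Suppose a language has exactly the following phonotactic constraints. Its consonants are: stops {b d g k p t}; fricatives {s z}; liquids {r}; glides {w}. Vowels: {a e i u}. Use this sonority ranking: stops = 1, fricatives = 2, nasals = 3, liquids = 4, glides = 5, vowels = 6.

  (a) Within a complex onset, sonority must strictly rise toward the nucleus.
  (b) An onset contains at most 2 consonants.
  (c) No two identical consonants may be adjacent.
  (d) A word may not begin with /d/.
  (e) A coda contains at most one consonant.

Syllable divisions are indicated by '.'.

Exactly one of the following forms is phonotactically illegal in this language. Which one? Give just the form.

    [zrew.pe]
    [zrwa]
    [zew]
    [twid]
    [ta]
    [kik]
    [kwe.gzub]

[zrew.pe] — σ1 onset /zr/ (2→4 rises), coda /w/ ok; σ2 onset /p/, coda /∅/ ok → phonotactically legal
[zrwa] — violates constraint (b): syllable 1 onset /zrw/ has 3 consonants (> 2) → phonotactically illegal
[zew] — σ1 onset /z/, coda /w/ ok → phonotactically legal
[twid] — σ1 onset /tw/ (1→5 rises), coda /d/ ok → phonotactically legal
[ta] — σ1 onset /t/, coda /∅/ ok → phonotactically legal
[kik] — σ1 onset /k/, coda /k/ ok → phonotactically legal
[kwe.gzub] — σ1 onset /kw/ (1→5 rises), coda /∅/ ok; σ2 onset /gz/ (1→2 rises), coda /b/ ok → phonotactically legal

[zrwa]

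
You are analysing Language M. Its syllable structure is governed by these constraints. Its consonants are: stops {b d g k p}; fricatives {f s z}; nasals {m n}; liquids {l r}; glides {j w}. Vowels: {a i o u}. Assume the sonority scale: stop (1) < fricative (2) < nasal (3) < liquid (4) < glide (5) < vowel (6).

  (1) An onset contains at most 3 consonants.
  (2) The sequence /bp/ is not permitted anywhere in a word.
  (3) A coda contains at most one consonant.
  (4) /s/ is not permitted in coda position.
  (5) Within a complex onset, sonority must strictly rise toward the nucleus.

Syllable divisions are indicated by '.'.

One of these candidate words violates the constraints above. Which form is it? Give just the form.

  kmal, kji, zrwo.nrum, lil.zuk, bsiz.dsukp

kmal — σ1 onset /km/ (1→3 rises), coda /l/ ok → licit
kji — σ1 onset /kj/ (1→5 rises), coda /∅/ ok → licit
zrwo.nrum — σ1 onset /zrw/ (2→4→5 rises), coda /∅/ ok; σ2 onset /nr/ (3→4 rises), coda /m/ ok → licit
lil.zuk — σ1 onset /l/, coda /l/ ok; σ2 onset /z/, coda /k/ ok → licit
bsiz.dsukp — violates constraint 3: syllable 2 coda /kp/ has 2 consonants (> 1) → illicit

bsiz.dsukp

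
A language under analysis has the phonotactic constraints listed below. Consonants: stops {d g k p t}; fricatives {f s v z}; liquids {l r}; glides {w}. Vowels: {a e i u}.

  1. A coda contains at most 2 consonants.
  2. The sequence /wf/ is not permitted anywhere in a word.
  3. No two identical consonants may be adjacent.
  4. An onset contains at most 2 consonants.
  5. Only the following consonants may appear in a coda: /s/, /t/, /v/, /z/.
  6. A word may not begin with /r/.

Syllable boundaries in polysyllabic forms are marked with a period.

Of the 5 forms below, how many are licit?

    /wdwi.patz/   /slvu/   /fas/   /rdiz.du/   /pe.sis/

2

/wdwi.patz/ — violates constraint 4: syllable 1 onset /wdw/ has 3 consonants (> 2) → illicit
/slvu/ — violates constraint 4: syllable 1 onset /slv/ has 3 consonants (> 2) → illicit
/fas/ — σ1 onset /f/, coda /s/ ok → licit
/rdiz.du/ — violates constraint 6: word begins with /r/ → illicit
/pe.sis/ — σ1 onset /p/, coda /∅/ ok; σ2 onset /s/, coda /s/ ok → licit
Licit: /fas/, /pe.sis/ → 2.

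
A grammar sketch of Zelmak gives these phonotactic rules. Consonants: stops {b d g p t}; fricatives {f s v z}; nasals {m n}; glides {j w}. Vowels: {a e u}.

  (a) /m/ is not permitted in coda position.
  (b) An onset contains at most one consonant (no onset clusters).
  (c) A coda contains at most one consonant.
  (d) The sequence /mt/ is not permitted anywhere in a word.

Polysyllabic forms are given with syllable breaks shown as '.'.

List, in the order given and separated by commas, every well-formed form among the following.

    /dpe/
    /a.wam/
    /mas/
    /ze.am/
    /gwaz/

/dpe/ — violates constraint (b): syllable 1 onset /dp/ has 2 consonants (> 1) → ill-formed
/a.wam/ — violates constraint (a): syllable 2 coda contains /m/ → ill-formed
/mas/ — σ1 onset /m/, coda /s/ ok → well-formed
/ze.am/ — violates constraint (a): syllable 2 coda contains /m/ → ill-formed
/gwaz/ — violates constraint (b): syllable 1 onset /gw/ has 2 consonants (> 1) → ill-formed

/mas/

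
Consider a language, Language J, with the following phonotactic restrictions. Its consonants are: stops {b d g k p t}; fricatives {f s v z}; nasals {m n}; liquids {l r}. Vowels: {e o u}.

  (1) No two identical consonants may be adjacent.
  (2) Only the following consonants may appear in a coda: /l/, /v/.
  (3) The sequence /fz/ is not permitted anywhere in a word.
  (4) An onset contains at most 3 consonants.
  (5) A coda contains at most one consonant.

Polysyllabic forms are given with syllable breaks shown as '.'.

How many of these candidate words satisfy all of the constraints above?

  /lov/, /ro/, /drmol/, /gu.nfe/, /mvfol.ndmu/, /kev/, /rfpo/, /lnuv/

/lov/ — σ1 onset /l/, coda /v/ ok → well-formed
/ro/ — σ1 onset /r/, coda /∅/ ok → well-formed
/drmol/ — σ1 onset /drm/ (3C), coda /l/ ok → well-formed
/gu.nfe/ — σ1 onset /g/, coda /∅/ ok; σ2 onset /nf/ (2C), coda /∅/ ok → well-formed
/mvfol.ndmu/ — σ1 onset /mvf/ (3C), coda /l/ ok; σ2 onset /ndm/ (3C), coda /∅/ ok → well-formed
/kev/ — σ1 onset /k/, coda /v/ ok → well-formed
/rfpo/ — σ1 onset /rfp/ (3C), coda /∅/ ok → well-formed
/lnuv/ — σ1 onset /ln/ (2C), coda /v/ ok → well-formed
Well-formed: /lov/, /ro/, /drmol/, /gu.nfe/, /mvfol.ndmu/, /kev/, /rfpo/, /lnuv/ → 8.

8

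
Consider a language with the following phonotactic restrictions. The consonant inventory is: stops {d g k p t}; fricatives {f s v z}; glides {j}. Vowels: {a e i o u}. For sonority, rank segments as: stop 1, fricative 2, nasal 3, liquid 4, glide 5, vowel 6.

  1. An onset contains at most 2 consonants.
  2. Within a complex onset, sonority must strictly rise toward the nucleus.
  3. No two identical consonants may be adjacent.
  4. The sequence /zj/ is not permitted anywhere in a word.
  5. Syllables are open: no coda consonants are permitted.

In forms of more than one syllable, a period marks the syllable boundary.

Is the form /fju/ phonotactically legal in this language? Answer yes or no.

/fju/ — σ1 onset /fj/ (2→5 rises), coda /∅/ ok → phonotactically legal

yes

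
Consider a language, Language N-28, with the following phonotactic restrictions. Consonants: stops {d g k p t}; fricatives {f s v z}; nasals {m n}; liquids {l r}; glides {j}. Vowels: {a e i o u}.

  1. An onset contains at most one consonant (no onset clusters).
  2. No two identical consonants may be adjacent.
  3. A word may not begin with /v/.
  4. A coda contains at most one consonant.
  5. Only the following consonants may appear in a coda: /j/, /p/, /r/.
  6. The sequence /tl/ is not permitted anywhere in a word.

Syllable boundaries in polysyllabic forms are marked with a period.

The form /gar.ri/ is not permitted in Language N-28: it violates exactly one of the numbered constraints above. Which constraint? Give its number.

/gar.ri/: adjacent identical consonants /rr/.
This is a violation of constraint 2: "No two identical consonants may be adjacent."
The remaining constraints (1, 3, 4, 5, 6) are satisfied.

2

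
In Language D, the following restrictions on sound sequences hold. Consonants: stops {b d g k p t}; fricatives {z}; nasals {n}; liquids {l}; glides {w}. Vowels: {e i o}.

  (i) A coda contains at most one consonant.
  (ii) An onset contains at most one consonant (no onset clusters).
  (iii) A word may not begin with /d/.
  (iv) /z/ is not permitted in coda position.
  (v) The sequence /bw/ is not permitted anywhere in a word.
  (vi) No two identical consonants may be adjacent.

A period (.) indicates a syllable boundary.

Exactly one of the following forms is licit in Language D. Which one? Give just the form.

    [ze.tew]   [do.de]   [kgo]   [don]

[ze.tew] — σ1 onset /z/, coda /∅/ ok; σ2 onset /t/, coda /w/ ok → licit
[do.de] — violates constraint (iii): word begins with /d/ → illicit
[kgo] — violates constraint (ii): syllable 1 onset /kg/ has 2 consonants (> 1) → illicit
[don] — violates constraint (iii): word begins with /d/ → illicit

[ze.tew]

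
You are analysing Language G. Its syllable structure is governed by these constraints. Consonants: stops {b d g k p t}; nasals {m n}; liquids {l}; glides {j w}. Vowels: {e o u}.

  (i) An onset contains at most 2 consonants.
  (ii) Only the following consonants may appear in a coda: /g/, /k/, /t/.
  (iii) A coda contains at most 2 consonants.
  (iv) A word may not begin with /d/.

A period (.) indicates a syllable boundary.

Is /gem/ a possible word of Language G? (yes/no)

/gem/ — violates constraint (ii): syllable 1 coda contains /m/, which is not a licensed coda consonant → illicit

no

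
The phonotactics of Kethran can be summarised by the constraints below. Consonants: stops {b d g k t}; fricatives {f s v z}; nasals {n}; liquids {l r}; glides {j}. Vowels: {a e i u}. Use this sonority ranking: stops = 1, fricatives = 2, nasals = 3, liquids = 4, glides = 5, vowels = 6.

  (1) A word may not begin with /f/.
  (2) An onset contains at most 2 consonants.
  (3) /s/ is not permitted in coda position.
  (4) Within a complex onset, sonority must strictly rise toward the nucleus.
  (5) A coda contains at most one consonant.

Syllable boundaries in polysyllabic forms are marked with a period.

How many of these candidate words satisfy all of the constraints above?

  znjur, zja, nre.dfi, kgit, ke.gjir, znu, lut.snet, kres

5

znjur — violates constraint 2: syllable 1 onset /znj/ has 3 consonants (> 2) → ill-formed
zja — σ1 onset /zj/ (2→5 rises), coda /∅/ ok → well-formed
nre.dfi — σ1 onset /nr/ (3→4 rises), coda /∅/ ok; σ2 onset /df/ (1→2 rises), coda /∅/ ok → well-formed
kgit — violates constraint 4: syllable 1 onset /kg/: /k/ (stop, 1) → /g/ (stop, 1) does not rise → ill-formed
ke.gjir — σ1 onset /k/, coda /∅/ ok; σ2 onset /gj/ (1→5 rises), coda /r/ ok → well-formed
znu — σ1 onset /zn/ (2→3 rises), coda /∅/ ok → well-formed
lut.snet — σ1 onset /l/, coda /t/ ok; σ2 onset /sn/ (2→3 rises), coda /t/ ok → well-formed
kres — violates constraint 3: syllable 1 coda contains /s/ → ill-formed
Well-formed: zja, nre.dfi, ke.gjir, znu, lut.snet → 5.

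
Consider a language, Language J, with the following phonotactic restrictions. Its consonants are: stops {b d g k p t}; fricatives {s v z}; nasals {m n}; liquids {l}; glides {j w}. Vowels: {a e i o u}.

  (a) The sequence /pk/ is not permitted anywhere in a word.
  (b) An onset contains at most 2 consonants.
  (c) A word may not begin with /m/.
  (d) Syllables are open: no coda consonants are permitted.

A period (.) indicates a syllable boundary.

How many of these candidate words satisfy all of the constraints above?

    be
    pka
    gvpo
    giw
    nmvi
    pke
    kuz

be — σ1 onset /b/, coda /∅/ ok → phonotactically legal
pka — violates constraint (a): contains banned sequence /pk/ → phonotactically illegal
gvpo — violates constraint (b): syllable 1 onset /gvp/ has 3 consonants (> 2) → phonotactically illegal
giw — violates constraint (d): syllable 1 coda /w/ has 1 consonant (> 0) → phonotactically illegal
nmvi — violates constraint (b): syllable 1 onset /nmv/ has 3 consonants (> 2) → phonotactically illegal
pke — violates constraint (a): contains banned sequence /pk/ → phonotactically illegal
kuz — violates constraint (d): syllable 1 coda /z/ has 1 consonant (> 0) → phonotactically illegal
Phonotactically legal: be → 1.

1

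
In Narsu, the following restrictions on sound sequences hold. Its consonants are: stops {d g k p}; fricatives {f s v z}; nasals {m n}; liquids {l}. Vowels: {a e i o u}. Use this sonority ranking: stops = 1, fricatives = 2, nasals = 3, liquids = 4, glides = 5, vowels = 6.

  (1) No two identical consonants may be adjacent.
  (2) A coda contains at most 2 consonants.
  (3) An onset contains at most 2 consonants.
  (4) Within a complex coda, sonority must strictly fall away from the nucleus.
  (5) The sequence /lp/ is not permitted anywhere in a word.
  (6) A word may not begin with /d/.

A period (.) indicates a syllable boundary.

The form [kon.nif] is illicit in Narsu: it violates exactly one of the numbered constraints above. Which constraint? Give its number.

1

[kon.nif]: adjacent identical consonants /nn/.
This is a violation of constraint 1: "No two identical consonants may be adjacent."
The remaining constraints (2, 3, 4, 5, 6) are satisfied.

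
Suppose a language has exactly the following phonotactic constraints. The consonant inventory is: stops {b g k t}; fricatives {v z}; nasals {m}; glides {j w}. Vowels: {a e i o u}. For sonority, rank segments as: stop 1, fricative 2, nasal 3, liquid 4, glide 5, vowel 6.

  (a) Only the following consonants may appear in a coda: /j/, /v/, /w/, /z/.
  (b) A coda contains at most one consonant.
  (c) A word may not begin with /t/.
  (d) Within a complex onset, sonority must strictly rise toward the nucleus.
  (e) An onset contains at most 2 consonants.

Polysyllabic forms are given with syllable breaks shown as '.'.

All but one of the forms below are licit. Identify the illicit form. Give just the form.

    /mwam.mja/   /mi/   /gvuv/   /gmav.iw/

/mwam.mja/ — violates constraint (a): syllable 1 coda contains /m/, which is not a licensed coda consonant → illicit
/mi/ — σ1 onset /m/, coda /∅/ ok → licit
/gvuv/ — σ1 onset /gv/ (1→2 rises), coda /v/ ok → licit
/gmav.iw/ — σ1 onset /gm/ (1→3 rises), coda /v/ ok; σ2 onset /∅/, coda /w/ ok → licit

/mwam.mja/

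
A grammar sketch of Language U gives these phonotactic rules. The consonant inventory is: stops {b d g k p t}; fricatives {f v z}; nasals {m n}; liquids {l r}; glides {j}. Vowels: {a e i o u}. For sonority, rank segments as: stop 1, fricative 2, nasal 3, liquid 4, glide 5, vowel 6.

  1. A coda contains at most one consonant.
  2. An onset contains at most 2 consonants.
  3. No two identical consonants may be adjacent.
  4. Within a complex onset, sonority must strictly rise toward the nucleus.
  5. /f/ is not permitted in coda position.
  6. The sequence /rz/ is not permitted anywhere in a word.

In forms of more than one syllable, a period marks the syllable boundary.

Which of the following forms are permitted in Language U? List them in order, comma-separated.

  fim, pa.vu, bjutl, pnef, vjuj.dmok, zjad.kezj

fim — σ1 onset /f/, coda /m/ ok → permitted
pa.vu — σ1 onset /p/, coda /∅/ ok; σ2 onset /v/, coda /∅/ ok → permitted
bjutl — violates constraint 1: syllable 1 coda /tl/ has 2 consonants (> 1) → not permitted
pnef — violates constraint 5: syllable 1 coda contains /f/ → not permitted
vjuj.dmok — σ1 onset /vj/ (2→5 rises), coda /j/ ok; σ2 onset /dm/ (1→3 rises), coda /k/ ok → permitted
zjad.kezj — violates constraint 1: syllable 2 coda /zj/ has 2 consonants (> 1) → not permitted

fim, pa.vu, vjuj.dmok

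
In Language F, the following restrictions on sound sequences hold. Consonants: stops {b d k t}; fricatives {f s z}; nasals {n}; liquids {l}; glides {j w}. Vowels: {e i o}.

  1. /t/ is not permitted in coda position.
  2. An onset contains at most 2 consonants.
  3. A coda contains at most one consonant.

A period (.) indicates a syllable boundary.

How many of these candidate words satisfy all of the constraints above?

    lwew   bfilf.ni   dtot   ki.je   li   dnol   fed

lwew — σ1 onset /lw/ (2C), coda /w/ ok → phonotactically legal
bfilf.ni — violates constraint 3: syllable 1 coda /lf/ has 2 consonants (> 1) → phonotactically illegal
dtot — violates constraint 1: syllable 1 coda contains /t/ → phonotactically illegal
ki.je — σ1 onset /k/, coda /∅/ ok; σ2 onset /j/, coda /∅/ ok → phonotactically legal
li — σ1 onset /l/, coda /∅/ ok → phonotactically legal
dnol — σ1 onset /dn/ (2C), coda /l/ ok → phonotactically legal
fed — σ1 onset /f/, coda /d/ ok → phonotactically legal
Phonotactically legal: lwew, ki.je, li, dnol, fed → 5.

5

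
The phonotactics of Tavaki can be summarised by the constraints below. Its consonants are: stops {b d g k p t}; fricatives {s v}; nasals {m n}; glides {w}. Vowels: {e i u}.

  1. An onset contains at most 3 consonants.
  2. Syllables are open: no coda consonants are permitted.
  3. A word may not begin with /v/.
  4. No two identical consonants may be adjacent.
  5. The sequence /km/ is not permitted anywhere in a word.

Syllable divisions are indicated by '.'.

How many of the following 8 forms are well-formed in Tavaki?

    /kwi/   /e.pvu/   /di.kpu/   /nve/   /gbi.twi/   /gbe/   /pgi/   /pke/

/kwi/ — σ1 onset /kw/ (2C), coda /∅/ ok → well-formed
/e.pvu/ — σ1 onset /∅/, coda /∅/ ok; σ2 onset /pv/ (2C), coda /∅/ ok → well-formed
/di.kpu/ — σ1 onset /d/, coda /∅/ ok; σ2 onset /kp/ (2C), coda /∅/ ok → well-formed
/nve/ — σ1 onset /nv/ (2C), coda /∅/ ok → well-formed
/gbi.twi/ — σ1 onset /gb/ (2C), coda /∅/ ok; σ2 onset /tw/ (2C), coda /∅/ ok → well-formed
/gbe/ — σ1 onset /gb/ (2C), coda /∅/ ok → well-formed
/pgi/ — σ1 onset /pg/ (2C), coda /∅/ ok → well-formed
/pke/ — σ1 onset /pk/ (2C), coda /∅/ ok → well-formed
Well-formed: /kwi/, /e.pvu/, /di.kpu/, /nve/, /gbi.twi/, /gbe/, /pgi/, /pke/ → 8.

8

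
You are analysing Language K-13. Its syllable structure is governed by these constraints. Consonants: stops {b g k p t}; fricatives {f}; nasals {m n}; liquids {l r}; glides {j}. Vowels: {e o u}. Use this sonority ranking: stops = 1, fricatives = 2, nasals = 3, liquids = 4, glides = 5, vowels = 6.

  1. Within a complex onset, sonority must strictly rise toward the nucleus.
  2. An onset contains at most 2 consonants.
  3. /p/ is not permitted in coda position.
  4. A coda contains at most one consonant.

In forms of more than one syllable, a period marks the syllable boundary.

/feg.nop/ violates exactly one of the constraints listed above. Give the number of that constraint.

3

/feg.nop/: syllable 2 coda contains /p/.
This is a violation of constraint 3: "/p/ is not permitted in coda position."
The remaining constraints (1, 2, 4) are satisfied.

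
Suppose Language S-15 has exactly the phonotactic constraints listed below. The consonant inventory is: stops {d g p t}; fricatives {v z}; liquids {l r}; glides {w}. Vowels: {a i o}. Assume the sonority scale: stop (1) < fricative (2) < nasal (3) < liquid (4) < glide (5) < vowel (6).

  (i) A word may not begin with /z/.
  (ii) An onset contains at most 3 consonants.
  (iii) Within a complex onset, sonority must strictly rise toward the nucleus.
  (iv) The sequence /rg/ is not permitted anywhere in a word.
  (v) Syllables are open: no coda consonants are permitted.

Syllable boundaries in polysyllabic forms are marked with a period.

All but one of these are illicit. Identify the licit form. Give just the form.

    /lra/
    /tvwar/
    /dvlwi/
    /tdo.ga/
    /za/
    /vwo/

/vwo/

/lra/ — violates constraint (iii): syllable 1 onset /lr/: /l/ (liquid, 4) → /r/ (liquid, 4) does not rise → illicit
/tvwar/ — violates constraint (v): syllable 1 coda /r/ has 1 consonant (> 0) → illicit
/dvlwi/ — violates constraint (ii): syllable 1 onset /dvlw/ has 4 consonants (> 3) → illicit
/tdo.ga/ — violates constraint (iii): syllable 1 onset /td/: /t/ (stop, 1) → /d/ (stop, 1) does not rise → illicit
/za/ — violates constraint (i): word begins with /z/ → illicit
/vwo/ — σ1 onset /vw/ (2→5 rises), coda /∅/ ok → licit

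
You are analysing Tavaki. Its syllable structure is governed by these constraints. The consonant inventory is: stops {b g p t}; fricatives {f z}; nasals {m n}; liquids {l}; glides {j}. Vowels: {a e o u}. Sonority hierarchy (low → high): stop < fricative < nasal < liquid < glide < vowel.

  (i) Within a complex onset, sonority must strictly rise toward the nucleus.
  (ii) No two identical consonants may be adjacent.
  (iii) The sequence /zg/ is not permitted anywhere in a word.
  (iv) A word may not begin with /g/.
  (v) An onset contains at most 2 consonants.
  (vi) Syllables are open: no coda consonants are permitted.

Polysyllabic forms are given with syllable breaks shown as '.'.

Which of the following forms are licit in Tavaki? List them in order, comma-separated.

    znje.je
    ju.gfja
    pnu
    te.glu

pnu, te.glu

znje.je — violates constraint (v): syllable 1 onset /znj/ has 3 consonants (> 2) → illicit
ju.gfja — violates constraint (v): syllable 2 onset /gfj/ has 3 consonants (> 2) → illicit
pnu — σ1 onset /pn/ (1→3 rises), coda /∅/ ok → licit
te.glu — σ1 onset /t/, coda /∅/ ok; σ2 onset /gl/ (1→4 rises), coda /∅/ ok → licit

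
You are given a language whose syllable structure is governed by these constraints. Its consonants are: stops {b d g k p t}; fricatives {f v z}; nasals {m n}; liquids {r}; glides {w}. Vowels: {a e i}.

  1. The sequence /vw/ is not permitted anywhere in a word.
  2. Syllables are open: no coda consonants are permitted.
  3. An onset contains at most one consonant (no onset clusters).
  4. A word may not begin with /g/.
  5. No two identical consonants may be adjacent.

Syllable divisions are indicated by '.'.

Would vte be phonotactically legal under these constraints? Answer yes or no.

no

vte — violates constraint 3: syllable 1 onset /vt/ has 2 consonants (> 1) → phonotactically illegal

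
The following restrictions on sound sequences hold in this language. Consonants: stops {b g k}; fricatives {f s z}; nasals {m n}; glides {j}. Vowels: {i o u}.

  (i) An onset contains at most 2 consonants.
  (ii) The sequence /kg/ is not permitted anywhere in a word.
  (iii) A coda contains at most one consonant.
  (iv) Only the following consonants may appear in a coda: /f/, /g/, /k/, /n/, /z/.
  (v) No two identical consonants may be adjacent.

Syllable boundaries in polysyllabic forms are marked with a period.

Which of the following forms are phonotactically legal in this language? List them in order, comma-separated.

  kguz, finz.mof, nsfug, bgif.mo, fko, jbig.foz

bgif.mo, fko, jbig.foz

kguz — violates constraint (ii): contains banned sequence /kg/ → phonotactically illegal
finz.mof — violates constraint (iii): syllable 1 coda /nz/ has 2 consonants (> 1) → phonotactically illegal
nsfug — violates constraint (i): syllable 1 onset /nsf/ has 3 consonants (> 2) → phonotactically illegal
bgif.mo — σ1 onset /bg/ (2C), coda /f/ ok; σ2 onset /m/, coda /∅/ ok → phonotactically legal
fko — σ1 onset /fk/ (2C), coda /∅/ ok → phonotactically legal
jbig.foz — σ1 onset /jb/ (2C), coda /g/ ok; σ2 onset /f/, coda /z/ ok → phonotactically legal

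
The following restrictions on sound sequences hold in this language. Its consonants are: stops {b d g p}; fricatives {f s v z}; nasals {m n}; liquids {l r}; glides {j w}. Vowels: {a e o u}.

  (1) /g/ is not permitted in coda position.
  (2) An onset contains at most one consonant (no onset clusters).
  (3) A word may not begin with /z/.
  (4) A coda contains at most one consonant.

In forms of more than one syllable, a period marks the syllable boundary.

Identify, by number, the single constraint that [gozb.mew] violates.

[gozb.mew]: syllable 1 coda /zb/ has 2 consonants (> 1).
This is a violation of constraint 4: "A coda contains at most one consonant."
The remaining constraints (1, 2, 3) are satisfied.

4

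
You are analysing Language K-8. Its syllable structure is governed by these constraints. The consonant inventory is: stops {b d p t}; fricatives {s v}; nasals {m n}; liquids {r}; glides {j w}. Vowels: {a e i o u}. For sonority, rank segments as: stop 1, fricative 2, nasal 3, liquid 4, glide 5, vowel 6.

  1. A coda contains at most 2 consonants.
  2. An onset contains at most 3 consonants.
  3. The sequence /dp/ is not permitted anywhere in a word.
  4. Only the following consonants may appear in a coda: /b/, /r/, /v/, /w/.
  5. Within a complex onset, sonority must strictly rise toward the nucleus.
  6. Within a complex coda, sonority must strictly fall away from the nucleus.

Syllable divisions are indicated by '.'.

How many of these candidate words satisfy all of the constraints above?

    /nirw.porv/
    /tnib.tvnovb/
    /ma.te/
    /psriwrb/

/nirw.porv/ — violates constraint 6: syllable 1 coda /rw/: /r/ (liquid, 4) → /w/ (glide, 5) does not fall → illicit
/tnib.tvnovb/ — σ1 onset /tn/ (1→3 rises), coda /b/ ok; σ2 onset /tvn/ (1→2→3 rises), coda /vb/ (2→1 falls) ok → licit
/ma.te/ — σ1 onset /m/, coda /∅/ ok; σ2 onset /t/, coda /∅/ ok → licit
/psriwrb/ — violates constraint 1: syllable 1 coda /wrb/ has 3 consonants (> 2) → illicit
Licit: /tnib.tvnovb/, /ma.te/ → 2.

2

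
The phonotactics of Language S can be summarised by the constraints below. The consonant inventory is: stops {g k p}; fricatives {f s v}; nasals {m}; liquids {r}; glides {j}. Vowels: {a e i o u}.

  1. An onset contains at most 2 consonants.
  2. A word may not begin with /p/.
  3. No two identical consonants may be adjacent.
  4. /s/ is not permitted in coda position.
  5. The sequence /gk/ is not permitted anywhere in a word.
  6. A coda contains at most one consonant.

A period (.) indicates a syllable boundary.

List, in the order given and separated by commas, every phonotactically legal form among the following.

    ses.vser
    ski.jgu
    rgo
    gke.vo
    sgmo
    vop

ski.jgu, rgo, vop

ses.vser — violates constraint 4: syllable 1 coda contains /s/ → phonotactically illegal
ski.jgu — σ1 onset /sk/ (2C), coda /∅/ ok; σ2 onset /jg/ (2C), coda /∅/ ok → phonotactically legal
rgo — σ1 onset /rg/ (2C), coda /∅/ ok → phonotactically legal
gke.vo — violates constraint 5: contains banned sequence /gk/ → phonotactically illegal
sgmo — violates constraint 1: syllable 1 onset /sgm/ has 3 consonants (> 2) → phonotactically illegal
vop — σ1 onset /v/, coda /p/ ok → phonotactically legal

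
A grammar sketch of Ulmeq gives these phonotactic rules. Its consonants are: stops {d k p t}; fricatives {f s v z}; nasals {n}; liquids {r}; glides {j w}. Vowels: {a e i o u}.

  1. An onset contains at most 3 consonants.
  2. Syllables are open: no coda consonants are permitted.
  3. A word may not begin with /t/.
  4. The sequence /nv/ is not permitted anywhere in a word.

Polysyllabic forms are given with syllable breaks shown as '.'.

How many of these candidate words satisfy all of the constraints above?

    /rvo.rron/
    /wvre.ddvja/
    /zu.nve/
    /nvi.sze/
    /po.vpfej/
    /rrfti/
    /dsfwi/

0

/rvo.rron/ — violates constraint 2: syllable 2 coda /n/ has 1 consonant (> 0) → phonotactically illegal
/wvre.ddvja/ — violates constraint 1: syllable 2 onset /ddvj/ has 4 consonants (> 3) → phonotactically illegal
/zu.nve/ — violates constraint 4: contains banned sequence /nv/ → phonotactically illegal
/nvi.sze/ — violates constraint 4: contains banned sequence /nv/ → phonotactically illegal
/po.vpfej/ — violates constraint 2: syllable 2 coda /j/ has 1 consonant (> 0) → phonotactically illegal
/rrfti/ — violates constraint 1: syllable 1 onset /rrft/ has 4 consonants (> 3) → phonotactically illegal
/dsfwi/ — violates constraint 1: syllable 1 onset /dsfw/ has 4 consonants (> 3) → phonotactically illegal
No form is phonotactically legal → 0.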